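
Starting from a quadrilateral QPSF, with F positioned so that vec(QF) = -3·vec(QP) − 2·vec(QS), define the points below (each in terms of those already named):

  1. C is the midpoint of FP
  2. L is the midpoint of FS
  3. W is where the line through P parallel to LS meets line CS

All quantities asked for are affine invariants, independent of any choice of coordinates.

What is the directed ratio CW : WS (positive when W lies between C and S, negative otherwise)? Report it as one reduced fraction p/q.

Set Q = (0, 0), P = (1, 0), S = (0, 1), F = (-3, -2); any affine frame gives the same invariant.
1. C is the midpoint of FP ⇒ C = (-1, -1)
2. L is the midpoint of FS ⇒ L = (-3/2, -1/2)
3. W is where the line through P parallel to LS meets line CS ⇒ W = (-2, -3)
W = C + t·(S−C) with t = -1, so CW:WS = t:(1−t) = -1:2

CW:WS = -1/2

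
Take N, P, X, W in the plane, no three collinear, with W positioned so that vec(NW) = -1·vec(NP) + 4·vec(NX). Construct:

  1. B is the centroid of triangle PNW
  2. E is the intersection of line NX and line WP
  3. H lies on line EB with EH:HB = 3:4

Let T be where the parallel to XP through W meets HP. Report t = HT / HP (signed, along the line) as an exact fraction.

Work in coordinates with N = (0, 0), P = (1, 0), X = (0, 1), W = (-1, 4).
1. B is the centroid of triangle PNW ⇒ B = (0, 4/3)
2. E is the intersection of line NX and line WP ⇒ E = (0, 2)
3. H lies on line EB with EH:HB = 3:4 ⇒ H = (0, 12/7)
through W parallel to XP: direction (1, -1); meets HP at T = (-9/5, 24/5)
T = H + t·(P−H) with t = -9/5

t = -9/5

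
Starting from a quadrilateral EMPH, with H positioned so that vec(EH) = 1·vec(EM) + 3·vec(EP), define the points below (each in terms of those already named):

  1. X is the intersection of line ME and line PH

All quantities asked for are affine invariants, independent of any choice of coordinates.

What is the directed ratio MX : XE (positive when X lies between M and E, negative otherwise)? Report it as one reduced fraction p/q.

Choose coordinates E = (0, 0), M = (1, 0), P = (0, 1), H = (1, 3).
1. X is the intersection of line ME and line PH ⇒ X = (-1/2, 0)
X = M + t·(E−M) with t = 3/2, so MX:XE = t:(1−t) = 3/2:-1/2

MX:XE = -3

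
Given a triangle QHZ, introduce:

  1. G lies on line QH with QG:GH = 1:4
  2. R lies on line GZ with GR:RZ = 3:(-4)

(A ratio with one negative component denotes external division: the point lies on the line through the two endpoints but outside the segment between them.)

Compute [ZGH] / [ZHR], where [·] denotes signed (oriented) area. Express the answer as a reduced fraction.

Assign Q = (0, 0), H = (1, 0), Z = (0, 1) — the answer is frame-independent, so this choice is without loss of generality.
1. G lies on line QH with QG:GH = 1:4 ⇒ G = (1/5, 0)
2. R lies on line GZ with GR:RZ = 3:(-4) ⇒ R = (4/5, -3)
2·[ZGH] = 4/5, 2·[ZHR] = -16/5
[ZGH]:[ZHR] = 4/5:-16/5 = -1/4

[ZGH]:[ZHR] = -1/4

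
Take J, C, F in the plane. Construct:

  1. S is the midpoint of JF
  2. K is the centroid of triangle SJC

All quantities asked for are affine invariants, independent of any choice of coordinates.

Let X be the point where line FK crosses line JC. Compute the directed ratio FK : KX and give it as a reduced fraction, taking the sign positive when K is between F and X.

FK:KX = 5

Set J = (0, 0), C = (1, 0), F = (0, 1); any affine frame gives the same invariant.
1. S is the midpoint of JF ⇒ S = (0, 1/2)
2. K is the centroid of triangle SJC ⇒ K = (1/3, 1/6)
line FK meets JC at X = (2/5, 0)
K = F + t·(X−F) with t = 5/6, so FK:KX = 5/6:1/6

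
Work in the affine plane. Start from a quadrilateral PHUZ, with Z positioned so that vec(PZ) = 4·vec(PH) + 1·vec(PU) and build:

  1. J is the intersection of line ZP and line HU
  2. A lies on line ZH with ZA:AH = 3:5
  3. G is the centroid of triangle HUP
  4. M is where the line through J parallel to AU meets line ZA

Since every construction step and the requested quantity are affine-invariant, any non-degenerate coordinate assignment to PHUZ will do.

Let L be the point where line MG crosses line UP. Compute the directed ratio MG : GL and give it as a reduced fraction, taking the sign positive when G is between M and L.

Assign P = (0, 0), H = (1, 0), U = (0, 1), Z = (4, 1) — the answer is frame-independent, so this choice is without loss of generality.
1. J is the intersection of line ZP and line HU ⇒ J = (4/5, 1/5)
2. A lies on line ZH with ZA:AH = 3:5 ⇒ A = (23/8, 5/8)
3. G is the centroid of triangle HUP ⇒ G = (1/3, 1/3)
4. M is where the line through J parallel to AU meets line ZA ⇒ M = (11/8, 1/8)
line MG meets UP at L = (0, 2/5)
G = M + t·(L−M) with t = 25/33, so MG:GL = 25/33:8/33

MG:GL = 25/8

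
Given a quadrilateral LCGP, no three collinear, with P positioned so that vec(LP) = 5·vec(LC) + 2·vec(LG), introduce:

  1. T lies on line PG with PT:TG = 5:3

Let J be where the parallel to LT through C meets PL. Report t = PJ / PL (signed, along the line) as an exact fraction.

Choose coordinates L = (0, 0), C = (1, 0), G = (0, 1), P = (5, 2).
1. T lies on line PG with PT:TG = 5:3 ⇒ T = (15/8, 11/8)
through C parallel to LT: direction (15/8, 11/8); meets PL at J = (11/5, 22/25)
J = P + t·(L−P) with t = 14/25

t = 14/25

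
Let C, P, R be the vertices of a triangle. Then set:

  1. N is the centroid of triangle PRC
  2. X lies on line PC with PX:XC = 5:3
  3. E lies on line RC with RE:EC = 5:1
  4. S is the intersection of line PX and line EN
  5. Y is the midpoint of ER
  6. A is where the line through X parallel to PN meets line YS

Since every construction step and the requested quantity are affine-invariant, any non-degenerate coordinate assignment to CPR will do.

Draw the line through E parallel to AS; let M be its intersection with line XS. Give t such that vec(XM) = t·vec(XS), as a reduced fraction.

t = 79/119

Assign C = (0, 0), P = (1, 0), R = (0, 1) — the answer is frame-independent, so this choice is without loss of generality.
1. N is the centroid of triangle PRC ⇒ N = (1/3, 1/3)
2. X lies on line PC with PX:XC = 5:3 ⇒ X = (3/8, 0)
3. E lies on line RC with RE:EC = 5:1 ⇒ E = (0, 1/6)
4. S is the intersection of line PX and line EN ⇒ S = (-1/3, 0)
5. Y is the midpoint of ER ⇒ Y = (0, 7/12)
6. A is where the line through X parallel to PN meets line YS ⇒ A = (-19/108, 119/432)
through E parallel to AS: direction (-17/108, -119/432); meets XS at M = (-2/21, 0)
M = X + t·(S−X) with t = 79/119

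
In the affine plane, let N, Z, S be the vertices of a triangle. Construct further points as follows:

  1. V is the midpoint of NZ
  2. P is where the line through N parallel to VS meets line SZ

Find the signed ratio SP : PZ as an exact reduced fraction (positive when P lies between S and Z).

SP:PZ = -1/2

Work in coordinates with N = (0, 0), Z = (1, 0), S = (0, 1).
1. V is the midpoint of NZ ⇒ V = (1/2, 0)
2. P is where the line through N parallel to VS meets line SZ ⇒ P = (-1, 2)
P = S + t·(Z−S) with t = -1, so SP:PZ = t:(1−t) = -1:2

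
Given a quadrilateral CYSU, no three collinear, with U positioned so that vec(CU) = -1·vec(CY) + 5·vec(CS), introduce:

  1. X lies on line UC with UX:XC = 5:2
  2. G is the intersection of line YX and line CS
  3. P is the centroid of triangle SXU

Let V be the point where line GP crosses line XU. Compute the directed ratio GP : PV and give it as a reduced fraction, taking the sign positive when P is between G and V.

GP:PV = 7/3

Set C = (0, 0), Y = (1, 0), S = (0, 1), U = (-1, 5); any affine frame gives the same invariant.
1. X lies on line UC with UX:XC = 5:2 ⇒ X = (-2/7, 10/7)
2. G is the intersection of line YX and line CS ⇒ G = (0, 10/9)
3. P is the centroid of triangle SXU ⇒ P = (-3/7, 52/21)
line GP meets XU at V = (-30/49, 150/49)
P = G + t·(V−G) with t = 7/10, so GP:PV = 7/10:3/10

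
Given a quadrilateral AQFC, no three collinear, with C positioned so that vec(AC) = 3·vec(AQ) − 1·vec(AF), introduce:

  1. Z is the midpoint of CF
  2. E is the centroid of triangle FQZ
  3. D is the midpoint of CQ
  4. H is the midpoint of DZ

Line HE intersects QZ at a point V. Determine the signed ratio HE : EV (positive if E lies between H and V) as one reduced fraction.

HE:EV = -7/4

Work in coordinates with A = (0, 0), Q = (1, 0), F = (0, 1), C = (3, -1).
1. Z is the midpoint of CF ⇒ Z = (3/2, 0)
2. E is the centroid of triangle FQZ ⇒ E = (5/6, 1/3)
3. D is the midpoint of CQ ⇒ D = (2, -1/2)
4. H is the midpoint of DZ ⇒ H = (7/4, -1/4)
line HE meets QZ at V = (19/14, 0)
E = H + t·(V−H) with t = 7/3, so HE:EV = 7/3:-4/3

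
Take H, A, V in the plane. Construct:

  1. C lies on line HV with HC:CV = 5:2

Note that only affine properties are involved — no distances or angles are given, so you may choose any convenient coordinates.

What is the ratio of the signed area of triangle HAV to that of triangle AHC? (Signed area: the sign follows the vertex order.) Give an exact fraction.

[HAV]:[AHC] = -7/5

Work in coordinates with H = (0, 0), A = (1, 0), V = (0, 1).
1. C lies on line HV with HC:CV = 5:2 ⇒ C = (0, 5/7)
2·[HAV] = 1, 2·[AHC] = -5/7
[HAV]:[AHC] = 1:-5/7 = -7/5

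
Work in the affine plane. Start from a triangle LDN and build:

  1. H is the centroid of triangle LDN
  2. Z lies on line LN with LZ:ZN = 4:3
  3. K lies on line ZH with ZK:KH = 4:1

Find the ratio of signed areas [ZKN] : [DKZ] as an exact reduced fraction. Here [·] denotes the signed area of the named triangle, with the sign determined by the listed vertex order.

Work in coordinates with L = (0, 0), D = (1, 0), N = (0, 1).
1. H is the centroid of triangle LDN ⇒ H = (1/3, 1/3)
2. Z lies on line LN with LZ:ZN = 4:3 ⇒ Z = (0, 4/7)
3. K lies on line ZH with ZK:KH = 4:1 ⇒ K = (4/15, 8/21)
2·[ZKN] = 4/35, 2·[DKZ] = -4/105
[ZKN]:[DKZ] = 4/35:-4/105 = -3

[ZKN]:[DKZ] = -3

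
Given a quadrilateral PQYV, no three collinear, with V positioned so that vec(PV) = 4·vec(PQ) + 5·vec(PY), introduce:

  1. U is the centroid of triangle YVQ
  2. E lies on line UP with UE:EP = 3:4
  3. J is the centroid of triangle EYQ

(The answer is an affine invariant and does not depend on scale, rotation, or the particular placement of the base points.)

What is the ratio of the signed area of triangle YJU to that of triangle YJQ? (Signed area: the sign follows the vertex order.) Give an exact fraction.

[YJU]:[YJQ] = -71/23

Assign P = (0, 0), Q = (1, 0), Y = (0, 1), V = (4, 5) — the answer is frame-independent, so this choice is without loss of generality.
1. U is the centroid of triangle YVQ ⇒ U = (5/3, 2)
2. E lies on line UP with UE:EP = 3:4 ⇒ E = (20/21, 8/7)
3. J is the centroid of triangle EYQ ⇒ J = (41/63, 5/7)
2·[YJU] = 71/63, 2·[YJQ] = -23/63
[YJU]:[YJQ] = 71/63:-23/63 = -71/23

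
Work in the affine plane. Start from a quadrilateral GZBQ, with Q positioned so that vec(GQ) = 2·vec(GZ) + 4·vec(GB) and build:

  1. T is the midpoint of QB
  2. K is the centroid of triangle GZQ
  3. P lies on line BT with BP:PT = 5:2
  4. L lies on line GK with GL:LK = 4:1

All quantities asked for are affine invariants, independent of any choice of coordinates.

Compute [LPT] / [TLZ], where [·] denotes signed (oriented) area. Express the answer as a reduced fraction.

[LPT]:[TLZ] = -68/105

Set G = (0, 0), Z = (1, 0), B = (0, 1), Q = (2, 4); any affine frame gives the same invariant.
1. T is the midpoint of QB ⇒ T = (1, 5/2)
2. K is the centroid of triangle GZQ ⇒ K = (1, 4/3)
3. P lies on line BT with BP:PT = 5:2 ⇒ P = (5/7, 29/14)
4. L lies on line GK with GL:LK = 4:1 ⇒ L = (4/5, 16/15)
2·[LPT] = -34/105, 2·[TLZ] = 1/2
[LPT]:[TLZ] = -34/105:1/2 = -68/105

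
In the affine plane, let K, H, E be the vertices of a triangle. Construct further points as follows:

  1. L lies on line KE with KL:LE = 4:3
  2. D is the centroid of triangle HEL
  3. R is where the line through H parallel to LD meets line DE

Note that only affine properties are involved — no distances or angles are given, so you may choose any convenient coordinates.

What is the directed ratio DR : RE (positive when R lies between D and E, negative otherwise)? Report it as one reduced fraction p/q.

DR:RE = -1/2

Work in coordinates with K = (0, 0), H = (1, 0), E = (0, 1).
1. L lies on line KE with KL:LE = 4:3 ⇒ L = (0, 4/7)
2. D is the centroid of triangle HEL ⇒ D = (1/3, 11/21)
3. R is where the line through H parallel to LD meets line DE ⇒ R = (2/3, 1/21)
R = D + t·(E−D) with t = -1, so DR:RE = t:(1−t) = -1:2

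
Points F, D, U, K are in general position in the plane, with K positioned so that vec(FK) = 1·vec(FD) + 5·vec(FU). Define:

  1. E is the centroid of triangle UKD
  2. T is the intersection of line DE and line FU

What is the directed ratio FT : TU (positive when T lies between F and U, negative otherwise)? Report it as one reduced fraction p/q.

Work in coordinates with F = (0, 0), D = (1, 0), U = (0, 1), K = (1, 5).
1. E is the centroid of triangle UKD ⇒ E = (2/3, 2)
2. T is the intersection of line DE and line FU ⇒ T = (0, 6)
T = F + t·(U−F) with t = 6, so FT:TU = t:(1−t) = 6:-5

FT:TU = -6/5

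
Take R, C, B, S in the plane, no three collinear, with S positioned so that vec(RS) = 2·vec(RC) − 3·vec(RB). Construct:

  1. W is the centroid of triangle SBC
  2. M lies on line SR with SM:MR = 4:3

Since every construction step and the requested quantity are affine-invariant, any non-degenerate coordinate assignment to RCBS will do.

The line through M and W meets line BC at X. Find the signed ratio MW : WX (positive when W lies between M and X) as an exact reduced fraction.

Choose coordinates R = (0, 0), C = (1, 0), B = (0, 1), S = (2, -3).
1. W is the centroid of triangle SBC ⇒ W = (1, -2/3)
2. M lies on line SR with SM:MR = 4:3 ⇒ M = (6/7, -9/7)
line MW meets BC at X = (9/8, -1/8)
W = M + t·(X−M) with t = 8/15, so MW:WX = 8/15:7/15

MW:WX = 8/7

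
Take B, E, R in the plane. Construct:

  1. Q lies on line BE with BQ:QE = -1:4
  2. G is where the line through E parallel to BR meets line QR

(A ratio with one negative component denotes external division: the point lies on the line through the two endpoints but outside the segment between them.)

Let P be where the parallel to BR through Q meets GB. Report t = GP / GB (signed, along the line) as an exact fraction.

t = 4/3

Assign B = (0, 0), E = (1, 0), R = (0, 1) — the answer is frame-independent, so this choice is without loss of generality.
1. Q lies on line BE with BQ:QE = -1:4 ⇒ Q = (-1/3, 0)
2. G is where the line through E parallel to BR meets line QR ⇒ G = (1, 4)
through Q parallel to BR: direction (0, 1); meets GB at P = (-1/3, -4/3)
P = G + t·(B−G) with t = 4/3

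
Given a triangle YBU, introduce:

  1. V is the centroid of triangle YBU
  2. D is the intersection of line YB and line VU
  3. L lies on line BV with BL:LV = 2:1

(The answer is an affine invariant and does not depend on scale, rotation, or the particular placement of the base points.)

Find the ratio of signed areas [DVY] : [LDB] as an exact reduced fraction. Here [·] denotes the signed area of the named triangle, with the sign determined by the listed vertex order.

Work in coordinates with Y = (0, 0), B = (1, 0), U = (0, 1).
1. V is the centroid of triangle YBU ⇒ V = (1/3, 1/3)
2. D is the intersection of line YB and line VU ⇒ D = (1/2, 0)
3. L lies on line BV with BL:LV = 2:1 ⇒ L = (5/9, 2/9)
2·[DVY] = 1/6, 2·[LDB] = 1/9
[DVY]:[LDB] = 1/6:1/9 = 3/2

[DVY]:[LDB] = 3/2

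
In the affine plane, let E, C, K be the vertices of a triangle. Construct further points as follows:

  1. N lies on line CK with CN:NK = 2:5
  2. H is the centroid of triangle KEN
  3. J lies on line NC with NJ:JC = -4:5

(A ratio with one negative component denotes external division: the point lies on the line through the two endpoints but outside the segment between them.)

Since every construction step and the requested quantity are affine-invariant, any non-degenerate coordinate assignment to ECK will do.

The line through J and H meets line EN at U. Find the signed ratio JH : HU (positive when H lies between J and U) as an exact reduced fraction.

JH:HU = 19/5

Work in coordinates with E = (0, 0), C = (1, 0), K = (0, 1).
1. N lies on line CK with CN:NK = 2:5 ⇒ N = (5/7, 2/7)
2. H is the centroid of triangle KEN ⇒ H = (5/21, 3/7)
3. J lies on line NC with NJ:JC = -4:5 ⇒ J = (-3/7, 10/7)
line JH meets EN at U = (55/133, 22/133)
H = J + t·(U−J) with t = 19/24, so JH:HU = 19/24:5/24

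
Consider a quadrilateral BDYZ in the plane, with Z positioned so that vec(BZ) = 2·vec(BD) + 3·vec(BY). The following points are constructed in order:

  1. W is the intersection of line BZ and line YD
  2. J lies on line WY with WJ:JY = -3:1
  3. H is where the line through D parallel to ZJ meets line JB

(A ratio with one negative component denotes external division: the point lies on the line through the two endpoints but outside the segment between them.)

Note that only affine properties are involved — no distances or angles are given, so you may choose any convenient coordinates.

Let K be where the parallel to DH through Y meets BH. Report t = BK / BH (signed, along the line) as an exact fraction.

t = -11/9

Assign B = (0, 0), D = (1, 0), Y = (0, 1), Z = (2, 3) — the answer is frame-independent, so this choice is without loss of generality.
1. W is the intersection of line BZ and line YD ⇒ W = (2/5, 3/5)
2. J lies on line WY with WJ:JY = -3:1 ⇒ J = (-1/5, 6/5)
3. H is where the line through D parallel to ZJ meets line JB ⇒ H = (3/25, -18/25)
through Y parallel to DH: direction (-22/25, -18/25); meets BH at K = (-11/75, 22/25)
K = B + t·(H−B) with t = -11/9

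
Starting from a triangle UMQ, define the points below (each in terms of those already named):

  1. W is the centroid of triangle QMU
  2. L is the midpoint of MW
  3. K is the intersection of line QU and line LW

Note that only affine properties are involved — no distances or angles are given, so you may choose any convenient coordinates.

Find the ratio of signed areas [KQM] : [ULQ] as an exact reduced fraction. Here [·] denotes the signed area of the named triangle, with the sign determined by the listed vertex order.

[KQM]:[ULQ] = -3/4

Set U = (0, 0), M = (1, 0), Q = (0, 1); any affine frame gives the same invariant.
1. W is the centroid of triangle QMU ⇒ W = (1/3, 1/3)
2. L is the midpoint of MW ⇒ L = (2/3, 1/6)
3. K is the intersection of line QU and line LW ⇒ K = (0, 1/2)
2·[KQM] = -1/2, 2·[ULQ] = 2/3
[KQM]:[ULQ] = -1/2:2/3 = -3/4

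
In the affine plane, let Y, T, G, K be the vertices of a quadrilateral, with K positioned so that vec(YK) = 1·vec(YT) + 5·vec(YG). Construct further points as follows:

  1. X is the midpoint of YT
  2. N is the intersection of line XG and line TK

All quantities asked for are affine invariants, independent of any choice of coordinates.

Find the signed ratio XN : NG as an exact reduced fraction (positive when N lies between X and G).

XN:NG = -1/2

Assign Y = (0, 0), T = (1, 0), G = (0, 1), K = (1, 5) — the answer is frame-independent, so this choice is without loss of generality.
1. X is the midpoint of YT ⇒ X = (1/2, 0)
2. N is the intersection of line XG and line TK ⇒ N = (1, -1)
N = X + t·(G−X) with t = -1, so XN:NG = t:(1−t) = -1:2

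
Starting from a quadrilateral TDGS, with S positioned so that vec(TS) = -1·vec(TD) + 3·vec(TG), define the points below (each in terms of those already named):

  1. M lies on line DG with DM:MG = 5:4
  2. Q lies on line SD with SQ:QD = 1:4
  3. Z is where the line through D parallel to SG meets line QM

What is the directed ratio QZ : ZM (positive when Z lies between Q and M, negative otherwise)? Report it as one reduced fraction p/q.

QZ:ZM = -36/25

Assign T = (0, 0), D = (1, 0), G = (0, 1), S = (-1, 3) — the answer is frame-independent, so this choice is without loss of generality.
1. M lies on line DG with DM:MG = 5:4 ⇒ M = (4/9, 5/9)
2. Q lies on line SD with SQ:QD = 1:4 ⇒ Q = (-3/5, 12/5)
3. Z is where the line through D parallel to SG meets line QM ⇒ Z = (31/11, -40/11)
Z = Q + t·(M−Q) with t = 36/11, so QZ:ZM = t:(1−t) = 36/11:-25/11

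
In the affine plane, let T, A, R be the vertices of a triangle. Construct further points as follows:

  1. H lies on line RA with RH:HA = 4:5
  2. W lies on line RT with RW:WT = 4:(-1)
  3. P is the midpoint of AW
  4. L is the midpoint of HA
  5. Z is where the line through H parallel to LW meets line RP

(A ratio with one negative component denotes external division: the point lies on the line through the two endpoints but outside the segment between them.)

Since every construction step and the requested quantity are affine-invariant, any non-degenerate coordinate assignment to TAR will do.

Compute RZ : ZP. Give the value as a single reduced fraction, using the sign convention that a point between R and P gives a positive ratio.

Assign T = (0, 0), A = (1, 0), R = (0, 1) — the answer is frame-independent, so this choice is without loss of generality.
1. H lies on line RA with RH:HA = 4:5 ⇒ H = (4/9, 5/9)
2. W lies on line RT with RW:WT = 4:(-1) ⇒ W = (0, -1/3)
3. P is the midpoint of AW ⇒ P = (1/2, -1/6)
4. L is the midpoint of HA ⇒ L = (13/18, 5/18)
5. Z is where the line through H parallel to LW meets line RP ⇒ Z = (8/31, 37/93)
Z = R + t·(P−R) with t = 16/31, so RZ:ZP = t:(1−t) = 16/31:15/31

RZ:ZP = 16/15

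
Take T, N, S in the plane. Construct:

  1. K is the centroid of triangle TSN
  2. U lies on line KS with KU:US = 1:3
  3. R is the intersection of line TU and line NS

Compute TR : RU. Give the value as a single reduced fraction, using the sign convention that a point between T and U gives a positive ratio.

TR:RU = -4

Choose coordinates T = (0, 0), N = (1, 0), S = (0, 1).
1. K is the centroid of triangle TSN ⇒ K = (1/3, 1/3)
2. U lies on line KS with KU:US = 1:3 ⇒ U = (1/4, 1/2)
3. R is the intersection of line TU and line NS ⇒ R = (1/3, 2/3)
R = T + t·(U−T) with t = 4/3, so TR:RU = t:(1−t) = 4/3:-1/3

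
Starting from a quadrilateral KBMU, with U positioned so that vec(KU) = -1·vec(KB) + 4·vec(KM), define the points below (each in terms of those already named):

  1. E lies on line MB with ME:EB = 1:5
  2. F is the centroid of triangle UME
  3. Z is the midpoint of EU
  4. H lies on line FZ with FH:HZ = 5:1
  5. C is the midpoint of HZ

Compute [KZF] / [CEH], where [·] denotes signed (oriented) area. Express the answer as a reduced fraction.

Work in coordinates with K = (0, 0), B = (1, 0), M = (0, 1), U = (-1, 4).
1. E lies on line MB with ME:EB = 1:5 ⇒ E = (1/6, 5/6)
2. F is the centroid of triangle UME ⇒ F = (-5/18, 35/18)
3. Z is the midpoint of EU ⇒ Z = (-5/12, 29/12)
4. H lies on line FZ with FH:HZ = 5:1 ⇒ H = (-85/216, 505/216)
5. C is the midpoint of HZ ⇒ C = (-175/432, 1027/432)
2·[KZF] = -5/36, 2·[CEH] = -1/216
[KZF]:[CEH] = -5/36:-1/216 = 30

[KZF]:[CEH] = 30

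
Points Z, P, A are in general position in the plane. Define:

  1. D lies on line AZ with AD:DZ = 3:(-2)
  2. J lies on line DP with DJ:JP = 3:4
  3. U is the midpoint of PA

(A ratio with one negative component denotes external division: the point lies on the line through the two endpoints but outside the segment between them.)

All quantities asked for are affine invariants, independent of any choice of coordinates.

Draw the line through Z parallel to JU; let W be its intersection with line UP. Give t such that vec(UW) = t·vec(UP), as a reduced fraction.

t = -11/12

Set Z = (0, 0), P = (1, 0), A = (0, 1); any affine frame gives the same invariant.
1. D lies on line AZ with AD:DZ = 3:(-2) ⇒ D = (0, -2)
2. J lies on line DP with DJ:JP = 3:4 ⇒ J = (3/7, -8/7)
3. U is the midpoint of PA ⇒ U = (1/2, 1/2)
through Z parallel to JU: direction (1/14, 23/14); meets UP at W = (1/24, 23/24)
W = U + t·(P−U) with t = -11/12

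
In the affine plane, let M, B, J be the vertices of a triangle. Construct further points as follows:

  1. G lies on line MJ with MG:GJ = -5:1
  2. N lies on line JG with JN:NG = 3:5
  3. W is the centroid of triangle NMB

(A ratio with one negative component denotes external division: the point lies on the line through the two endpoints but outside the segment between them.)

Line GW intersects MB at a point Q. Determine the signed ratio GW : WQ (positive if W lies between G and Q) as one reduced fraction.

GW:WQ = 17/7

Work in coordinates with M = (0, 0), B = (1, 0), J = (0, 1).
1. G lies on line MJ with MG:GJ = -5:1 ⇒ G = (0, 5/4)
2. N lies on line JG with JN:NG = 3:5 ⇒ N = (0, 35/32)
3. W is the centroid of triangle NMB ⇒ W = (1/3, 35/96)
line GW meets MB at Q = (8/17, 0)
W = G + t·(Q−G) with t = 17/24, so GW:WQ = 17/24:7/24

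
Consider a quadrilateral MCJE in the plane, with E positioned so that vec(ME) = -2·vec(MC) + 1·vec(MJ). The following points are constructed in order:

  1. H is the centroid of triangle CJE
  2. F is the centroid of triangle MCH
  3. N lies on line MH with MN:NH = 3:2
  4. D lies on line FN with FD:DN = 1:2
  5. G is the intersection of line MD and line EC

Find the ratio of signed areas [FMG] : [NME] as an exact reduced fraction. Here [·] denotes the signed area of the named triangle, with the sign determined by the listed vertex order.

Choose coordinates M = (0, 0), C = (1, 0), J = (0, 1), E = (-2, 1).
1. H is the centroid of triangle CJE ⇒ H = (-1/3, 2/3)
2. F is the centroid of triangle MCH ⇒ F = (2/9, 2/9)
3. N lies on line MH with MN:NH = 3:2 ⇒ N = (-1/5, 2/5)
4. D lies on line FN with FD:DN = 1:2 ⇒ D = (11/135, 38/135)
5. G is the intersection of line MD and line EC ⇒ G = (11/125, 38/125)
2·[FMG] = -6/125, 2·[NME] = -3/5
[FMG]:[NME] = -6/125:-3/5 = 2/25

[FMG]:[NME] = 2/25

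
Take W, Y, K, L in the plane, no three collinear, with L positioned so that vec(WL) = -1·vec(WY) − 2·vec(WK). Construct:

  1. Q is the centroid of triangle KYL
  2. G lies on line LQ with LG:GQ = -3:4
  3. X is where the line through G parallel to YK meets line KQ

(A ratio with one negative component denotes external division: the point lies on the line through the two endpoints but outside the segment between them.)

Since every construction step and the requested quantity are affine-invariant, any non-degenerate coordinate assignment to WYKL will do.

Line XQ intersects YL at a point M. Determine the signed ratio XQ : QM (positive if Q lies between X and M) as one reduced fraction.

Set W = (0, 0), Y = (1, 0), K = (0, 1), L = (-1, -2); any affine frame gives the same invariant.
1. Q is the centroid of triangle KYL ⇒ Q = (0, -1/3)
2. G lies on line LQ with LG:GQ = -3:4 ⇒ G = (-4, -7)
3. X is where the line through G parallel to YK meets line KQ ⇒ X = (0, -11)
line XQ meets YL at M = (0, -1)
Q = X + t·(M−X) with t = 16/15, so XQ:QM = 16/15:-1/15

XQ:QM = -16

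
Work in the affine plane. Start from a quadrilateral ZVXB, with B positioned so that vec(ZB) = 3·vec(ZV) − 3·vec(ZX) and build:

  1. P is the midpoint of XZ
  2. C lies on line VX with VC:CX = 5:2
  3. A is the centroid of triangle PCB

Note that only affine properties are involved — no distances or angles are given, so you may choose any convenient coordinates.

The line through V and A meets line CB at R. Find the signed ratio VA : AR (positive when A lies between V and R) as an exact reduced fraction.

VA:AR = -53/23

Set Z = (0, 0), V = (1, 0), X = (0, 1), B = (3, -3); any affine frame gives the same invariant.
1. P is the midpoint of XZ ⇒ P = (0, 1/2)
2. C lies on line VX with VC:CX = 5:2 ⇒ C = (2/7, 5/7)
3. A is the centroid of triangle PCB ⇒ A = (23/21, -25/42)
line VA meets CB at R = (391/371, -125/371)
A = V + t·(R−V) with t = 53/30, so VA:AR = 53/30:-23/30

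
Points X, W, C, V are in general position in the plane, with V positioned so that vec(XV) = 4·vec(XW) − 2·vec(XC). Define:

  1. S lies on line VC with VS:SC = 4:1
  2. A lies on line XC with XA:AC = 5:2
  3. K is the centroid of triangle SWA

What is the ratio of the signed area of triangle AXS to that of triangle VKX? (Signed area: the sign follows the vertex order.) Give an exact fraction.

Work in coordinates with X = (0, 0), W = (1, 0), C = (0, 1), V = (4, -2).
1. S lies on line VC with VS:SC = 4:1 ⇒ S = (4/5, 2/5)
2. A lies on line XC with XA:AC = 5:2 ⇒ A = (0, 5/7)
3. K is the centroid of triangle SWA ⇒ K = (3/5, 13/35)
2·[AXS] = 4/7, 2·[VKX] = 94/35
[AXS]:[VKX] = 4/7:94/35 = 10/47

[AXS]:[VKX] = 10/47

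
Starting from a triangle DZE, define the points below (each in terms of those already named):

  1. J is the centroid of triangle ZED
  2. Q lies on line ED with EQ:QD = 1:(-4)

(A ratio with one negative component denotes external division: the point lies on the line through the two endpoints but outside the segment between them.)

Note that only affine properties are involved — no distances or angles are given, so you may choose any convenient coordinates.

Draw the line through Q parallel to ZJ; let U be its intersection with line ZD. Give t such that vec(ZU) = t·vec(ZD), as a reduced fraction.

Work in coordinates with D = (0, 0), Z = (1, 0), E = (0, 1).
1. J is the centroid of triangle ZED ⇒ J = (1/3, 1/3)
2. Q lies on line ED with EQ:QD = 1:(-4) ⇒ Q = (0, 4/3)
through Q parallel to ZJ: direction (-2/3, 1/3); meets ZD at U = (8/3, 0)
U = Z + t·(D−Z) with t = -5/3

t = -5/3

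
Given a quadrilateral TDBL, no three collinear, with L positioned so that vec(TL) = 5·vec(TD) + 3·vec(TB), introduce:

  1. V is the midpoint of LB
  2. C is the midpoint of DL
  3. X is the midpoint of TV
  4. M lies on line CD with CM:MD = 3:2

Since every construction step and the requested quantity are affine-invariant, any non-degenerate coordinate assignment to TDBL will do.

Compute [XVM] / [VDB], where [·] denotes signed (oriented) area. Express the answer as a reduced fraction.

Choose coordinates T = (0, 0), D = (1, 0), B = (0, 1), L = (5, 3).
1. V is the midpoint of LB ⇒ V = (5/2, 2)
2. C is the midpoint of DL ⇒ C = (3, 3/2)
3. X is the midpoint of TV ⇒ X = (5/4, 1)
4. M lies on line CD with CM:MD = 3:2 ⇒ M = (9/5, 3/5)
2·[XVM] = -21/20, 2·[VDB] = -7/2
[XVM]:[VDB] = -21/20:-7/2 = 3/10

[XVM]:[VDB] = 3/10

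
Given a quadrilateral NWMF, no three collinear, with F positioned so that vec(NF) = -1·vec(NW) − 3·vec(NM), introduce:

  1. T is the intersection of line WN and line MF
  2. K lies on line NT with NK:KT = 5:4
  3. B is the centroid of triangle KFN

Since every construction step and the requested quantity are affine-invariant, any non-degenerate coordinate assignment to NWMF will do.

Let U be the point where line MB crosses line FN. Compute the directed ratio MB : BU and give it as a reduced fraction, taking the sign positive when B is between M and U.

Set N = (0, 0), W = (1, 0), M = (0, 1), F = (-1, -3); any affine frame gives the same invariant.
1. T is the intersection of line WN and line MF ⇒ T = (-1/4, 0)
2. K lies on line NT with NK:KT = 5:4 ⇒ K = (-5/36, 0)
3. B is the centroid of triangle KFN ⇒ B = (-41/108, -1)
line MB meets FN at U = (-41/93, -41/31)
B = M + t·(U−M) with t = 31/36, so MB:BU = 31/36:5/36

MB:BU = 31/5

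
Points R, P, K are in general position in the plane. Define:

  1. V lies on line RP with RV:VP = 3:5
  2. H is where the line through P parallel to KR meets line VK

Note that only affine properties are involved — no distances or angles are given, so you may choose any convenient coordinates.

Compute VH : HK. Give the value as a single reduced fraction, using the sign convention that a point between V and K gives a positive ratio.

Assign R = (0, 0), P = (1, 0), K = (0, 1) — the answer is frame-independent, so this choice is without loss of generality.
1. V lies on line RP with RV:VP = 3:5 ⇒ V = (3/8, 0)
2. H is where the line through P parallel to KR meets line VK ⇒ H = (1, -5/3)
H = V + t·(K−V) with t = -5/3, so VH:HK = t:(1−t) = -5/3:8/3

VH:HK = -5/8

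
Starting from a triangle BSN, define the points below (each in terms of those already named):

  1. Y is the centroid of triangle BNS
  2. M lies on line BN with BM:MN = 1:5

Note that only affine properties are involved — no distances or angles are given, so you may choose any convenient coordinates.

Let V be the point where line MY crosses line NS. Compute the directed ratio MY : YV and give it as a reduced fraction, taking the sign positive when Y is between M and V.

Choose coordinates B = (0, 0), S = (1, 0), N = (0, 1).
1. Y is the centroid of triangle BNS ⇒ Y = (1/3, 1/3)
2. M lies on line BN with BM:MN = 1:5 ⇒ M = (0, 1/6)
line MY meets NS at V = (5/9, 4/9)
Y = M + t·(V−M) with t = 3/5, so MY:YV = 3/5:2/5

MY:YV = 3/2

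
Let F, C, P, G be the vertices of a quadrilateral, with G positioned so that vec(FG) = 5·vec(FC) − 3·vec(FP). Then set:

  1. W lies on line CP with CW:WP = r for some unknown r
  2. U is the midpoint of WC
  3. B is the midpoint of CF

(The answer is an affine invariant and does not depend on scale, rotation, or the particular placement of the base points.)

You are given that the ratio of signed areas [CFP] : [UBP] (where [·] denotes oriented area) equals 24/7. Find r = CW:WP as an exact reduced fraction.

r = 5

Set F = (0, 0), C = (1, 0), P = (0, 1), G = (5, -3); any affine frame gives the same invariant.
1. With CW:WP = r, write λ = r/(r+1) so W = C + λ·(P−C); W is affine-linear in λ
2. U is the midpoint of WC ⇒ U is an affine combination of earlier points and hence also affine-linear in λ
3. B is the midpoint of CF ⇒ B = (1/2, 0)
Every point depending on W is an affine combination of W and λ-independent points, so each such coordinate is linear in λ; the λ² term in each signed area is a multiple of (P−C)×(P−C) = 0, so 2·[CFP] and 2·[UBP] are each linear in λ. Evaluating at λ=0 and λ=1:
  2·[CFP] = -1,   2·[UBP] = 1/4·λ − 1/2
So [CFP]:[UBP] = (-1) / (1/4·λ − 1/2). Setting this equal to 24/7:
  -1 = 24/7·(1/4·λ − 1/2)  ⇒  λ = 5/6
Then r = λ/(1−λ) = (5/6)/(1/6) = 5. Check: with r = 5, W = (1/6, 5/6) and [CFP]:[UBP] = 24/7 as required.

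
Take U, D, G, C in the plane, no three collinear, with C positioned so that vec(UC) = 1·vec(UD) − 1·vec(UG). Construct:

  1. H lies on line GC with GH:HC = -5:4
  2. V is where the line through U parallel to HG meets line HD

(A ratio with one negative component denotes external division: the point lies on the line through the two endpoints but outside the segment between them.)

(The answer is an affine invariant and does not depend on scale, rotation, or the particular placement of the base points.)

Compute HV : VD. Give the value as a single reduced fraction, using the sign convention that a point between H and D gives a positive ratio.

Choose coordinates U = (0, 0), D = (1, 0), G = (0, 1), C = (1, -1).
1. H lies on line GC with GH:HC = -5:4 ⇒ H = (5, -9)
2. V is where the line through U parallel to HG meets line HD ⇒ V = (9, -18)
V = H + t·(D−H) with t = -1, so HV:VD = t:(1−t) = -1:2

HV:VD = -1/2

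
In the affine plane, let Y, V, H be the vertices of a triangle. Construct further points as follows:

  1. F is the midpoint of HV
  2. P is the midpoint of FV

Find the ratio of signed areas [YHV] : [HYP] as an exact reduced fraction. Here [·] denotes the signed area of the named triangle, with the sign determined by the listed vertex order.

Set Y = (0, 0), V = (1, 0), H = (0, 1); any affine frame gives the same invariant.
1. F is the midpoint of HV ⇒ F = (1/2, 1/2)
2. P is the midpoint of FV ⇒ P = (3/4, 1/4)
2·[YHV] = -1, 2·[HYP] = 3/4
[YHV]:[HYP] = -1:3/4 = -4/3

[YHV]:[HYP] = -4/3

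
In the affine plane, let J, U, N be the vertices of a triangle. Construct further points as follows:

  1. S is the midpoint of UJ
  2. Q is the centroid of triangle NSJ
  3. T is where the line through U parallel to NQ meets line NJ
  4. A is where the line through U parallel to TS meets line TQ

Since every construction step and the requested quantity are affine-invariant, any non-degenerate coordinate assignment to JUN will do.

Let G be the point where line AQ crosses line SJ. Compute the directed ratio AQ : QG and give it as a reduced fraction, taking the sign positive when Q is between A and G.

AQ:QG = 209/7

Assign J = (0, 0), U = (1, 0), N = (0, 1) — the answer is frame-independent, so this choice is without loss of generality.
1. S is the midpoint of UJ ⇒ S = (1/2, 0)
2. Q is the centroid of triangle NSJ ⇒ Q = (1/6, 1/3)
3. T is where the line through U parallel to NQ meets line NJ ⇒ T = (0, 4)
4. A is where the line through U parallel to TS meets line TQ ⇒ A = (-2/7, 72/7)
line AQ meets SJ at G = (2/11, 0)
Q = A + t·(G−A) with t = 209/216, so AQ:QG = 209/216:7/216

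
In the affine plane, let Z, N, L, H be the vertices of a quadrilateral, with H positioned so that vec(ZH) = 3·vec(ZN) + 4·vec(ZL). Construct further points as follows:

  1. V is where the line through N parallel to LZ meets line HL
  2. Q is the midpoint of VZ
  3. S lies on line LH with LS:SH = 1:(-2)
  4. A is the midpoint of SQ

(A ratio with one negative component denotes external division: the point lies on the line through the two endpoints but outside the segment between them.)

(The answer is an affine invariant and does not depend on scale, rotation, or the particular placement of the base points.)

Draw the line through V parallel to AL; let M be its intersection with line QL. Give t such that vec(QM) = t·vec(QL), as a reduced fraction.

Choose coordinates Z = (0, 0), N = (1, 0), L = (0, 1), H = (3, 4).
1. V is where the line through N parallel to LZ meets line HL ⇒ V = (1, 2)
2. Q is the midpoint of VZ ⇒ Q = (1/2, 1)
3. S lies on line LH with LS:SH = 1:(-2) ⇒ S = (-3, -2)
4. A is the midpoint of SQ ⇒ A = (-5/4, -1/2)
through V parallel to AL: direction (5/4, 3/2); meets QL at M = (1/6, 1)
M = Q + t·(L−Q) with t = 2/3

t = 2/3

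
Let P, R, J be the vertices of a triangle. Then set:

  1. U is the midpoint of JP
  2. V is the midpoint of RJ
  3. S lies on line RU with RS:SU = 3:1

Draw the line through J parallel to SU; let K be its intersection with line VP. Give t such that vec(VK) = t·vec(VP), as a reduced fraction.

t = -1/3

Choose coordinates P = (0, 0), R = (1, 0), J = (0, 1).
1. U is the midpoint of JP ⇒ U = (0, 1/2)
2. V is the midpoint of RJ ⇒ V = (1/2, 1/2)
3. S lies on line RU with RS:SU = 3:1 ⇒ S = (1/4, 3/8)
through J parallel to SU: direction (-1/4, 1/8); meets VP at K = (2/3, 2/3)
K = V + t·(P−V) with t = -1/3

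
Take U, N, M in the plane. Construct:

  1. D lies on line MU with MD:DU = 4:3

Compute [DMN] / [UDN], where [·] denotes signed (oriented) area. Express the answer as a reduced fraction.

[DMN]:[UDN] = 4/3

Assign U = (0, 0), N = (1, 0), M = (0, 1) — the answer is frame-independent, so this choice is without loss of generality.
1. D lies on line MU with MD:DU = 4:3 ⇒ D = (0, 3/7)
2·[DMN] = -4/7, 2·[UDN] = -3/7
[DMN]:[UDN] = -4/7:-3/7 = 4/3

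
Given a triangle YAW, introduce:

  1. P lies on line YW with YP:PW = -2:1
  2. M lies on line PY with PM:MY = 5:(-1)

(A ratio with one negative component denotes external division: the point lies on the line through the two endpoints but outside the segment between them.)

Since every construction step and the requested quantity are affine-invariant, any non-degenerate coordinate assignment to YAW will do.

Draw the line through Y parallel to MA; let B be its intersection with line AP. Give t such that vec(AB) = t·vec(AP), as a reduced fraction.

Work in coordinates with Y = (0, 0), A = (1, 0), W = (0, 1).
1. P lies on line YW with YP:PW = -2:1 ⇒ P = (0, 2)
2. M lies on line PY with PM:MY = 5:(-1) ⇒ M = (0, -1/2)
through Y parallel to MA: direction (1, 1/2); meets AP at B = (4/5, 2/5)
B = A + t·(P−A) with t = 1/5

t = 1/5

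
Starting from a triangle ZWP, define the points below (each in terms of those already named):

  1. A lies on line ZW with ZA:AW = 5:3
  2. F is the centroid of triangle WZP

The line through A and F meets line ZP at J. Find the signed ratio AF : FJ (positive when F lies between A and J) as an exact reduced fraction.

AF:FJ = 7/8

Choose coordinates Z = (0, 0), W = (1, 0), P = (0, 1).
1. A lies on line ZW with ZA:AW = 5:3 ⇒ A = (5/8, 0)
2. F is the centroid of triangle WZP ⇒ F = (1/3, 1/3)
line AF meets ZP at J = (0, 5/7)
F = A + t·(J−A) with t = 7/15, so AF:FJ = 7/15:8/15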